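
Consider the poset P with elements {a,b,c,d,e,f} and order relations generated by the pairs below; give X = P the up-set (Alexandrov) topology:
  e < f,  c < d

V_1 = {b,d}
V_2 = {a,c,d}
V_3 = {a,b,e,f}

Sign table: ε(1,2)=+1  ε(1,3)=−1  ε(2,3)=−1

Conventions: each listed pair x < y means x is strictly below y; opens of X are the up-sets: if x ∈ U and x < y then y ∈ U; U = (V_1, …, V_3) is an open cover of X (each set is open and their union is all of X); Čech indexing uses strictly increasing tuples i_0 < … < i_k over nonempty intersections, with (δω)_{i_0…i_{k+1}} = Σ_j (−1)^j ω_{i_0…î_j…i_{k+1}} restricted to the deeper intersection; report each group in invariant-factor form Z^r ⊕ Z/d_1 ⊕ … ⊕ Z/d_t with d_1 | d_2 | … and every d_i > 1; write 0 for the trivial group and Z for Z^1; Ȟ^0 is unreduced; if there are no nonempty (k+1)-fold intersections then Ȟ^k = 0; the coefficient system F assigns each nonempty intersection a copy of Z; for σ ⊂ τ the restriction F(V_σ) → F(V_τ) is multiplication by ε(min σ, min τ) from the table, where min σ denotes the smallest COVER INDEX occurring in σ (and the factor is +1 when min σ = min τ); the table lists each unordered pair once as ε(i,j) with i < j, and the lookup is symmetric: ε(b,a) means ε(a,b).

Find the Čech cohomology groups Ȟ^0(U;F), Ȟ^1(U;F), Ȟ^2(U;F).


Ȟ^0 = Z; Ȟ^1 = Z; Ȟ^2 = 0

intersection data:
  V12={d} V13={b} V23={a}
C dims 3,3; δ0: rk 2, SNF 1^2
Ȟ^0 = (3 − 2) − 0 = 1, so Ȟ^0 ≅ Z
Ȟ^1 = (3 − 0) − 2 = 1, so Ȟ^1 ≅ Z
Ȟ^2 = (0 − 0) − 0 = 0, so Ȟ^2 ≅ 0


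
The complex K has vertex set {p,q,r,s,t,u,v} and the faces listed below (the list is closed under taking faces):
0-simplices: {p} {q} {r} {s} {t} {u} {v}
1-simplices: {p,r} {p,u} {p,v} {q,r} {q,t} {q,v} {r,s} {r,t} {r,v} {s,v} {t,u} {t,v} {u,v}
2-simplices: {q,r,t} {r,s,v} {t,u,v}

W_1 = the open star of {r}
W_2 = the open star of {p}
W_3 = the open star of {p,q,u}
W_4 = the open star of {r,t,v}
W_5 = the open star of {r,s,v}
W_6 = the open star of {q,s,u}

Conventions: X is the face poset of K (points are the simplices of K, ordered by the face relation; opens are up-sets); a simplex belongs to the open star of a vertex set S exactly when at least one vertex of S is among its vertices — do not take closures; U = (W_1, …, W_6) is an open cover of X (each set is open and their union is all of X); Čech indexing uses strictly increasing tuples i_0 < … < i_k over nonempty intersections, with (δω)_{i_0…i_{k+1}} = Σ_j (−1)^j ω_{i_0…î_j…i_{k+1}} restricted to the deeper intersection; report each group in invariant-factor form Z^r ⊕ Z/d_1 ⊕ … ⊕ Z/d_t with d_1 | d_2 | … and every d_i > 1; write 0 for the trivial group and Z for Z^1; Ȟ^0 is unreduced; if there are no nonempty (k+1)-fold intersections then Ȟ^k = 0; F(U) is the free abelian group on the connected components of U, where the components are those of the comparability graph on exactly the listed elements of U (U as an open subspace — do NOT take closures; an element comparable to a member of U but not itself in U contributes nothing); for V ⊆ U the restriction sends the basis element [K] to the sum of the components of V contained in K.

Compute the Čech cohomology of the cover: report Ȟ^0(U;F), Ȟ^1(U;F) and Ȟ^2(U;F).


Ȟ^0 = Z, Ȟ^1 = Z^3, Ȟ^2 = 0

nonempty overlaps:
  W1={{r},{p,r},{q,r},{r,s},{r,t},{r,v},{q,r,t},{r,s,v}} W2={{p},{p,r},{p,u},{p,v}} W3={{p},{q},{u},{p,r},{p,u},{p,v},{q,r},{q,t},{q,v},{t,u},{u,v},{q,r,t},{t,u,v}} W4={{r},{t},{v},{p,r},{p,v},{q,r},{q,t},{q,v},{r,s},{r,t},{r,v},{s,v},{t,u},{t,v},{u,v},{q,r,t},{r,s,v},{t,u,v}} W5={{r},{s},{v},{p,r},{p,v},{q,r},{q,v},{r,s},{r,t},{r,v},{s,v},{t,v},{u,v},{q,r,t},{r,s,v},{t,u,v}} W6={{q},{s},{u},{p,u},{q,r},{q,t},{q,v},{r,s},{s,v},{t,u},{u,v},{q,r,t},{r,s,v},{t,u,v}}
  W12={{p,r}} W13={{p,r},{q,r},{q,r,t}} W14={{r},{p,r},{q,r},{r,s},{r,t},{r,v},{q,r,t},{r,s,v}} W15={{r},{p,r},{q,r},{r,s},{r,t},{r,v},{q,r,t},{r,s,v}} W16={{q,r},{r,s},{q,r,t},{r,s,v}} W23={{p},{p,r},{p,u},{p,v}} W24={{p,r},{p,v}} W25={{p,r},{p,v}} W26={{p,u}} W34={{p,r},{p,v},{q,r},{q,t},{q,v},{t,u},{u,v},{q,r,t},{t,u,v}} W35={{p,r},{p,v},{q,r},{q,v},{u,v},{q,r,t},{t,u,v}} W36={{q},{u},{p,u},{q,r},{q,t},{q,v},{t,u},{u,v},{q,r,t},{t,u,v}} W45={{r},{v},{p,r},{p,v},{q,r},{q,v},{r,s},{r,t},{r,v},{s,v},{t,v},{u,v},{q,r,t},{r,s,v},{t,u,v}} W46={{q,r},{q,t},{q,v},{r,s},{s,v},{t,u},{u,v},{q,r,t},{r,s,v},{t,u,v}} W56={{s},{q,r},{q,v},{r,s},{s,v},{u,v},{q,r,t},{r,s,v},{t,u,v}}
  W123={{p,r}} W124={{p,r}} W125={{p,r}} W134={{p,r},{q,r},{q,r,t}} W135={{p,r},{q,r},{q,r,t}} W136={{q,r},{q,r,t}} W145={{r},{p,r},{q,r},{r,s},{r,t},{r,v},{q,r,t},{r,s,v}} W146={{q,r},{r,s},{q,r,t},{r,s,v}} W156={{q,r},{r,s},{q,r,t},{r,s,v}} W234={{p,r},{p,v}} W235={{p,r},{p,v}} W236={{p,u}} W245={{p,r},{p,v}} W345={{p,r},{p,v},{q,r},{q,v},{u,v},{q,r,t},{t,u,v}} W346={{q,r},{q,t},{q,v},{t,u},{u,v},{q,r,t},{t,u,v}} W356={{q,r},{q,v},{u,v},{q,r,t},{t,u,v}} W456={{q,r},{q,v},{r,s},{s,v},{u,v},{q,r,t},{r,s,v},{t,u,v}}
  W1234={{p,r}} W1235={{p,r}} W1245={{p,r}} W1345={{p,r},{q,r},{q,r,t}} W1346={{q,r},{q,r,t}} W1356={{q,r},{q,r,t}} W1456={{q,r},{r,s},{q,r,t},{r,s,v}} W2345={{p,r},{p,v}} W3456={{q,r},{q,v},{u,v},{q,r,t},{t,u,v}}
  W12345={{p,r}} W13456={{q,r},{q,r,t}}
components per intersection:
  W1: {{r},{p,r},{q,r},{r,s},{r,t},{r,v},{q,r,t},{r,s,v}}
  W2: {{p},{p,r},{p,u},{p,v}}
  W3: {{p},{u},{p,r},{p,u},{p,v},{t,u},{u,v},{t,u,v}} {{q},{q,r},{q,t},{q,v},{q,r,t}}
  W4: {{r},{t},{v},{p,r},{p,v},{q,r},{q,t},{q,v},{r,s},{r,t},{r,v},{s,v},{t,u},{t,v},{u,v},{q,r,t},{r,s,v},{t,u,v}}
  W5: {{r},{s},{v},{p,r},{p,v},{q,r},{q,v},{r,s},{r,t},{r,v},{s,v},{t,v},{u,v},{q,r,t},{r,s,v},{t,u,v}}
  W6: {{q},{q,r},{q,t},{q,v},{q,r,t}} {{s},{r,s},{s,v},{r,s,v}} {{u},{p,u},{t,u},{u,v},{t,u,v}}
  W12: {{p,r}}
  W13: {{p,r}} {{q,r},{q,r,t}}
  W14: {{r},{p,r},{q,r},{r,s},{r,t},{r,v},{q,r,t},{r,s,v}}
  W15: {{r},{p,r},{q,r},{r,s},{r,t},{r,v},{q,r,t},{r,s,v}}
  W16: {{q,r},{q,r,t}} {{r,s},{r,s,v}}
  W23: {{p},{p,r},{p,u},{p,v}}
  W24: {{p,r}} {{p,v}}
  W25: {{p,r}} {{p,v}}
  W26: {{p,u}}
  W34: {{p,r}} {{p,v}} {{q,r},{q,t},{q,r,t}} {{q,v}} {{t,u},{u,v},{t,u,v}}
  W35: {{p,r}} {{p,v}} {{q,r},{q,r,t}} {{q,v}} {{u,v},{t,u,v}}
  W36: {{q},{q,r},{q,t},{q,v},{q,r,t}} {{u},{p,u},{t,u},{u,v},{t,u,v}}
  W45: {{r},{v},{p,r},{p,v},{q,r},{q,v},{r,s},{r,t},{r,v},{s,v},{t,v},{u,v},{q,r,t},{r,s,v},{t,u,v}}
  W46: {{q,r},{q,t},{q,r,t}} {{q,v}} {{r,s},{s,v},{r,s,v}} {{t,u},{u,v},{t,u,v}}
  W56: {{s},{r,s},{s,v},{r,s,v}} {{q,r},{q,r,t}} {{q,v}} {{u,v},{t,u,v}}
  W123: {{p,r}}
  W124: {{p,r}}
  W125: {{p,r}}
  W134: {{p,r}} {{q,r},{q,r,t}}
  W135: {{p,r}} {{q,r},{q,r,t}}
  W136: {{q,r},{q,r,t}}
  W145: {{r},{p,r},{q,r},{r,s},{r,t},{r,v},{q,r,t},{r,s,v}}
  W146: {{q,r},{q,r,t}} {{r,s},{r,s,v}}
  W156: {{q,r},{q,r,t}} {{r,s},{r,s,v}}
  W234: {{p,r}} {{p,v}}
  W235: {{p,r}} {{p,v}}
  W236: {{p,u}}
  W245: {{p,r}} {{p,v}}
  W345: {{p,r}} {{p,v}} {{q,r},{q,r,t}} {{q,v}} {{u,v},{t,u,v}}
  W346: {{q,r},{q,t},{q,r,t}} {{q,v}} {{t,u},{u,v},{t,u,v}}
  W356: {{q,r},{q,r,t}} {{q,v}} {{u,v},{t,u,v}}
  W456: {{q,r},{q,r,t}} {{q,v}} {{r,s},{s,v},{r,s,v}} {{u,v},{t,u,v}}
  W1234: {{p,r}}
  W1235: {{p,r}}
  W1245: {{p,r}}
  W1345: {{p,r}} {{q,r},{q,r,t}}
  W1346: {{q,r},{q,r,t}}
  W1356: {{q,r},{q,r,t}}
  W1456: {{q,r},{q,r,t}} {{r,s},{r,s,v}}
  W2345: {{p,r}} {{p,v}}
  W3456: {{q,r},{q,r,t}} {{q,v}} {{u,v},{t,u,v}}
  W12345: {{p,r}}
  W13456: {{q,r},{q,r,t}}
C dims 9,34,35,14; δ0: rk 8, SNF 1^8; δ1: rk 23, SNF 1^23; δ2: rk 12, SNF 1^12
degree 0: 9−8−0 = 1 → Ȟ^0 ≅ Z
degree 1: 34−23−8 = 3 → Ȟ^1 ≅ Z^3
degree 2: 35−12−23 = 0 → Ȟ^2 ≅ 0


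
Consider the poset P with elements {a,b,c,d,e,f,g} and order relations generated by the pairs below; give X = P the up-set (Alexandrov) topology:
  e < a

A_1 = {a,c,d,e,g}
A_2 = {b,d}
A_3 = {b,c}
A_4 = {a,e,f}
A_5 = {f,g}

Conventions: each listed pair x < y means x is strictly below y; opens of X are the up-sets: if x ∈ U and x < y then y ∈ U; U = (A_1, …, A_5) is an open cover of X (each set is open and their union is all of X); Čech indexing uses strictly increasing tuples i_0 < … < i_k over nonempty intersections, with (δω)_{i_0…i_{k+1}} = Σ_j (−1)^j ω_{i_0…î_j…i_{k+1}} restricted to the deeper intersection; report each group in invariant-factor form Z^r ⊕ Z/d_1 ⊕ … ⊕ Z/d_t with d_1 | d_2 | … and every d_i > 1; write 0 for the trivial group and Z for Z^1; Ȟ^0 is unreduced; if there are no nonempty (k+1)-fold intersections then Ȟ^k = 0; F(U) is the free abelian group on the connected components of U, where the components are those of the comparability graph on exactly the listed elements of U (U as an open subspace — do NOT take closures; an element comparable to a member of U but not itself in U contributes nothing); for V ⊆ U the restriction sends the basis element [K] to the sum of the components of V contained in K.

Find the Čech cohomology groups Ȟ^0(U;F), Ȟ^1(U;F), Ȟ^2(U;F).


Ȟ^0(U;F) ≅ Z^6, Ȟ^1(U;F) ≅ 0 and Ȟ^2(U;F) ≅ 0

nerve of the cover:
  A12={d} A13={c} A14={a,e} A15={g} A23={b} A45={f}
components per intersection:
  A1: {a,e} {c} {d} {g}
  A2: {b} {d}
  A3: {b} {c}
  A4: {a,e} {f}
  A5: {f} {g}
  A12: {d}
  A13: {c}
  A14: {a,e}
  A15: {g}
  A23: {b}
  A45: {f}
C dims 12,6; δ0: rk 6, SNF 1^6
Ȟ^0 = (12 − 6) − 0 = 6, so Ȟ^0 ≅ Z^6
Ȟ^1 = (6 − 0) − 6 = 0, so Ȟ^1 ≅ 0
Ȟ^2 = (0 − 0) − 0 = 0, so Ȟ^2 ≅ 0


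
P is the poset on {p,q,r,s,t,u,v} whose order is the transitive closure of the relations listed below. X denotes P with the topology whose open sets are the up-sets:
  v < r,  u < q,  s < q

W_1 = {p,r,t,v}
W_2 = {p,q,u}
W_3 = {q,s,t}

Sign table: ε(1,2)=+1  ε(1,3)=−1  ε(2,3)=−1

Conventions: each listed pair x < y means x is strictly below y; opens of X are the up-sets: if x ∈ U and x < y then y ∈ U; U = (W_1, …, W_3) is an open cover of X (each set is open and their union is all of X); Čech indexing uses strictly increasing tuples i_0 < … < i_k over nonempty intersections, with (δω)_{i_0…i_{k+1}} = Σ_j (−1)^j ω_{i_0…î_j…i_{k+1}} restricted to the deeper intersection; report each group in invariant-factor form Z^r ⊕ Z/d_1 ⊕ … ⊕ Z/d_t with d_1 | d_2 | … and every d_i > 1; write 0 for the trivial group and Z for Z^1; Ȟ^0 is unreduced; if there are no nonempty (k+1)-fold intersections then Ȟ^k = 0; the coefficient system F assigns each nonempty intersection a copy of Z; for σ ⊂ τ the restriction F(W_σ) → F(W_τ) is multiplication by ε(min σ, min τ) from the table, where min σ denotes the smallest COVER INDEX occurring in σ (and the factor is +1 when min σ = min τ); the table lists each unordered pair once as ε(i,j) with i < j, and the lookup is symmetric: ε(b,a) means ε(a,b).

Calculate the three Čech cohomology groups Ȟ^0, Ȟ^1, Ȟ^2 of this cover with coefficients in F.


cover nerve:
  W12={p} W13={t} W23={q}
C dims 3,3; δ0: rk 2, SNF 1^2
Ȟ^0: (3−2)−0=1 ⇒ Z
Ȟ^1: (3−0)−2=1 ⇒ Z
Ȟ^2: (0−0)−0=0 ⇒ 0

Ȟ^0 ≅ Z; Ȟ^1 ≅ Z; Ȟ^2 ≅ 0


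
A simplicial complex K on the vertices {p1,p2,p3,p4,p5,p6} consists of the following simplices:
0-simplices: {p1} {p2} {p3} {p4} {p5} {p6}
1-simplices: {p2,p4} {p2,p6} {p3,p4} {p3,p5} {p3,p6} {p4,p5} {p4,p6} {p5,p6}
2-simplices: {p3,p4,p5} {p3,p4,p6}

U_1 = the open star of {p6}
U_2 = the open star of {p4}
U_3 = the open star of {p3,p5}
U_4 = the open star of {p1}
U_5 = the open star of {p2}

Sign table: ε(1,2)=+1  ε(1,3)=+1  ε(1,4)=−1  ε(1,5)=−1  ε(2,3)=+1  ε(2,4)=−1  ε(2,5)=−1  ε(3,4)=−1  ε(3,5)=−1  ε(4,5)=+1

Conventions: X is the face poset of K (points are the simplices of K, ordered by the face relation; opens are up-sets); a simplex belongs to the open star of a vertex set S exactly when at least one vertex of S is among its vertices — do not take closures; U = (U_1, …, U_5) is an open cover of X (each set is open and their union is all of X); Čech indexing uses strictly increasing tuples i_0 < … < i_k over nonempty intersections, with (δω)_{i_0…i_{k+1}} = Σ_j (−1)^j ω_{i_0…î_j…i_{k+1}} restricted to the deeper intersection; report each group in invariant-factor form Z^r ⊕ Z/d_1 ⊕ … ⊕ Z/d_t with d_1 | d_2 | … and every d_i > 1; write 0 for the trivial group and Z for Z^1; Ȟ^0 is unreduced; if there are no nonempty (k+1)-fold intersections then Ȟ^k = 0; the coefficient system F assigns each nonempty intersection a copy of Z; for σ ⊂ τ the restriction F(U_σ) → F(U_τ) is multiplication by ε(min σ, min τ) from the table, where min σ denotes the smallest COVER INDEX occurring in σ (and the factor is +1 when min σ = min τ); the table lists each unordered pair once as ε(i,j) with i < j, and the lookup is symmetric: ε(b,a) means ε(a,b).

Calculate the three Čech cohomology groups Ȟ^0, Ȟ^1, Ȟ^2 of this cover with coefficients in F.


Ȟ^0 = Z^2, Ȟ^1 = Z, Ȟ^2 = 0

nonempty overlaps:
  U1={{p6},{p2,p6},{p3,p6},{p4,p6},{p5,p6},{p3,p4,p6}} U2={{p4},{p2,p4},{p3,p4},{p4,p5},{p4,p6},{p3,p4,p5},{p3,p4,p6}} U3={{p3},{p5},{p3,p4},{p3,p5},{p3,p6},{p4,p5},{p5,p6},{p3,p4,p5},{p3,p4,p6}} U4={{p1}} U5={{p2},{p2,p4},{p2,p6}}
  U12={{p4,p6},{p3,p4,p6}} U13={{p3,p6},{p5,p6},{p3,p4,p6}} U15={{p2,p6}} U23={{p3,p4},{p4,p5},{p3,p4,p5},{p3,p4,p6}} U25={{p2,p4}}
  U123={{p3,p4,p6}}
C dims 5,5,1; δ0: rk 3, SNF 1^3; δ1: rk 1, SNF 1^1
degree 0: 5−3−0 = 2 → Ȟ^0 ≅ Z^2
degree 1: 5−1−3 = 1 → Ȟ^1 ≅ Z
degree 2: 1−0−1 = 0 → Ȟ^2 ≅ 0


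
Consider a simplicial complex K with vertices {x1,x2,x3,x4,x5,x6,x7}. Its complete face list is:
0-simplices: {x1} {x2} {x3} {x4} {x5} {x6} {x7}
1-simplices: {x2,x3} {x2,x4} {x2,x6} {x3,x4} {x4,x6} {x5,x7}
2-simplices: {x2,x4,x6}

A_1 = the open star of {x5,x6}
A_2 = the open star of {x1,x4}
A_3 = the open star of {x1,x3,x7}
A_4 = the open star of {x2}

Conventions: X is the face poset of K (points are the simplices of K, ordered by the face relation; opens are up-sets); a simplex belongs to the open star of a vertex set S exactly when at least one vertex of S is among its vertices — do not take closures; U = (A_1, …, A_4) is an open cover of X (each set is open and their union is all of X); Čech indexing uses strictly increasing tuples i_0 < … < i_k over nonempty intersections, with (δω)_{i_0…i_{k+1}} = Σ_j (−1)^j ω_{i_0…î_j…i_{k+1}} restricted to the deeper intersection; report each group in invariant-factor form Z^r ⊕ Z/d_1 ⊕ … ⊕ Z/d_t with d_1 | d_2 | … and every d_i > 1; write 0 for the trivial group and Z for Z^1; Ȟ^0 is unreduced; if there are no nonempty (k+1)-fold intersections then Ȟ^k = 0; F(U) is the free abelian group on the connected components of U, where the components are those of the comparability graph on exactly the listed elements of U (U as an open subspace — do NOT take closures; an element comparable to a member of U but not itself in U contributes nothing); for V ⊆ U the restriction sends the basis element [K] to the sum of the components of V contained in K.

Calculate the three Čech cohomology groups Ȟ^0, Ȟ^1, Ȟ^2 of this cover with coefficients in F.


Ȟ^0 = Z^3, Ȟ^1 = Z and Ȟ^2 = 0

nonempty intersections:
  A1={{x5},{x6},{x2,x6},{x4,x6},{x5,x7},{x2,x4,x6}} A2={{x1},{x4},{x2,x4},{x3,x4},{x4,x6},{x2,x4,x6}} A3={{x1},{x3},{x7},{x2,x3},{x3,x4},{x5,x7}} A4={{x2},{x2,x3},{x2,x4},{x2,x6},{x2,x4,x6}}
  A12={{x4,x6},{x2,x4,x6}} A13={{x5,x7}} A14={{x2,x6},{x2,x4,x6}} A23={{x1},{x3,x4}} A24={{x2,x4},{x2,x4,x6}} A34={{x2,x3}}
  A124={{x2,x4,x6}}
components per intersection:
  A1: {{x5},{x5,x7}} {{x6},{x2,x6},{x4,x6},{x2,x4,x6}}
  A2: {{x1}} {{x4},{x2,x4},{x3,x4},{x4,x6},{x2,x4,x6}}
  A3: {{x1}} {{x3},{x2,x3},{x3,x4}} {{x7},{x5,x7}}
  A4: {{x2},{x2,x3},{x2,x4},{x2,x6},{x2,x4,x6}}
  A12: {{x4,x6},{x2,x4,x6}}
  A13: {{x5,x7}}
  A14: {{x2,x6},{x2,x4,x6}}
  A23: {{x1}} {{x3,x4}}
  A24: {{x2,x4},{x2,x4,x6}}
  A34: {{x2,x3}}
  A124: {{x2,x4,x6}}
C dims 8,7,1; δ0: rk 5, SNF 1^5; δ1: rk 1, SNF 1^1
Ȟ^0: (8−5)−0=3 ⇒ Z^3
Ȟ^1: (7−1)−5=1 ⇒ Z
Ȟ^2: (1−0)−1=0 ⇒ 0


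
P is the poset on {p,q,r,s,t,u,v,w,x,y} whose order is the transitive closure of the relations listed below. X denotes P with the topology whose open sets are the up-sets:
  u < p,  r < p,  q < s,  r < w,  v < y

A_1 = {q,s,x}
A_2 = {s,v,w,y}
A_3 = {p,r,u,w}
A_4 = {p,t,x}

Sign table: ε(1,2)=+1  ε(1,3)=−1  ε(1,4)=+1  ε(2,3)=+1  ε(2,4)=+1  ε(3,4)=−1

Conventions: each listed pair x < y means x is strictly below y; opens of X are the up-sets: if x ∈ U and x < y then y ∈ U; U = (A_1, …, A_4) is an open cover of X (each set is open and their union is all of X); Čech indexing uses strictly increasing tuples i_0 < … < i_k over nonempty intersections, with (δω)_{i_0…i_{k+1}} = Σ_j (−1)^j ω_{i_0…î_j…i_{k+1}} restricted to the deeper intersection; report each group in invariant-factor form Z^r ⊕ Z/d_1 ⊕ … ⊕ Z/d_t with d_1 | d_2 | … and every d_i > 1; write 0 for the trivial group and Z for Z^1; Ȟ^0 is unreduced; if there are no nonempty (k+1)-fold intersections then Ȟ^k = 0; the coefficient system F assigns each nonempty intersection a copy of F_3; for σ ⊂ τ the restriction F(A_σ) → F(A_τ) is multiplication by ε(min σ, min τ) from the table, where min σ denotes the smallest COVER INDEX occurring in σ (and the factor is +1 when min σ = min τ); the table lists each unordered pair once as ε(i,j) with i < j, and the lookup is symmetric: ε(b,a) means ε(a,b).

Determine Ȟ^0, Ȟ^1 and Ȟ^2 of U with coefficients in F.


nonempty intersections:
  A12={s} A14={x} A23={w} A34={p}
C dims 4,4; δ0: rk_F3 4
Ȟ^0: (4−4)−0=0 ⇒ 0
Ȟ^1: (4−0)−4=0 ⇒ 0
Ȟ^2: (0−0)−0=0 ⇒ 0

Ȟ^0(U;F) ≅ 0, Ȟ^1(U;F) ≅ 0, Ȟ^2(U;F) ≅ 0


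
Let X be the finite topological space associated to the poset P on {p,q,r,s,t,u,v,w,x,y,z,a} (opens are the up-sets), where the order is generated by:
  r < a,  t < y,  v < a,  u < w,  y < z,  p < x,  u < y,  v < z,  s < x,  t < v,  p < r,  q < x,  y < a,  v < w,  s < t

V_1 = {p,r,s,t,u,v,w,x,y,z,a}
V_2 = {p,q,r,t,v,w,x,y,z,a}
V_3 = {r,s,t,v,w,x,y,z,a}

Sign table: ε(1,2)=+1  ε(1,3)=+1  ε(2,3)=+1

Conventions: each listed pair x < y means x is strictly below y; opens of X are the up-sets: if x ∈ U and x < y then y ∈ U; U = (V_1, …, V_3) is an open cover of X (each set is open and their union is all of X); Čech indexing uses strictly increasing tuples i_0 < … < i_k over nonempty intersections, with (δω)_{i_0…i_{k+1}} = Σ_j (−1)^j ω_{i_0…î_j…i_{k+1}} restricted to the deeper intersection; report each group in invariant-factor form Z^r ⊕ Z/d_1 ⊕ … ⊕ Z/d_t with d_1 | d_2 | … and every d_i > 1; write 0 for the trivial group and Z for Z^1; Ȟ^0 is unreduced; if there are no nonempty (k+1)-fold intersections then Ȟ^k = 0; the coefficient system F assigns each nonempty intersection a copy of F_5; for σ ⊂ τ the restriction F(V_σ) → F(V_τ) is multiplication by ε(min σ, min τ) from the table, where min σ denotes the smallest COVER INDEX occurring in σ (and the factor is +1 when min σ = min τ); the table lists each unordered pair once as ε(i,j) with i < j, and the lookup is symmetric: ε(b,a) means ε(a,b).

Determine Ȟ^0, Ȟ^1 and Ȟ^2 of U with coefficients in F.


Ȟ^0 = Z/5,  Ȟ^1 = 0,  Ȟ^2 = 0

cover nerve:
  V12={p,r,t,v,w,x,y,z,a} V13={r,s,t,v,w,x,y,z,a} V23={r,t,v,w,x,y,z,a}
  V123={r,t,v,w,x,y,z,a}
C dims 3,3,1; δ0: rk_F5 2; δ1: rk_F5 1
Ȟ^0: (3−2)−0=1 ⇒ Z/5
Ȟ^1: (3−1)−2=0 ⇒ 0
Ȟ^2: (1−0)−1=0 ⇒ 0


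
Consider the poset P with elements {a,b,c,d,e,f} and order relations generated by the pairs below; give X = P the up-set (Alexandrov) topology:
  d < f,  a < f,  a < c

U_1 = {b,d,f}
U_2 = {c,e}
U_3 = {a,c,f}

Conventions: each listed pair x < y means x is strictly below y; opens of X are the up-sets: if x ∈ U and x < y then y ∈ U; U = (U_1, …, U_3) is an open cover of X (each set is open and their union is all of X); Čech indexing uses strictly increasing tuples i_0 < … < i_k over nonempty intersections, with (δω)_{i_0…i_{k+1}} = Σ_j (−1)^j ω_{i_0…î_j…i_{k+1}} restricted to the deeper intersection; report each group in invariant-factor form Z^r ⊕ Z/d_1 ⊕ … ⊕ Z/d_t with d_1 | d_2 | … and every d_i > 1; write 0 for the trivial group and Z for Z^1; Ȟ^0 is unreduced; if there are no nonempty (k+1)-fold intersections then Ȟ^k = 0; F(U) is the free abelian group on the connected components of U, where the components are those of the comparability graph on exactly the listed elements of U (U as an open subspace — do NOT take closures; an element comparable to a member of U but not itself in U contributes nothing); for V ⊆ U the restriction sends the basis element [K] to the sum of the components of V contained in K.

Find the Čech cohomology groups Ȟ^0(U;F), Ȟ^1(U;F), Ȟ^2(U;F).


cover nerve:
  U13={f} U23={c}
components per intersection:
  U1: {b} {d,f}
  U2: {c} {e}
  U3: {a,c,f}
  U13: {f}
  U23: {c}
C dims 5,2; δ0: rk 2, SNF 1^2
Ȟ^0: (5−2)−0=3 ⇒ Z^3
Ȟ^1: (2−0)−2=0 ⇒ 0
Ȟ^2: (0−0)−0=0 ⇒ 0

Ȟ^0 ≅ Z^3; Ȟ^1 ≅ 0; Ȟ^2 ≅ 0


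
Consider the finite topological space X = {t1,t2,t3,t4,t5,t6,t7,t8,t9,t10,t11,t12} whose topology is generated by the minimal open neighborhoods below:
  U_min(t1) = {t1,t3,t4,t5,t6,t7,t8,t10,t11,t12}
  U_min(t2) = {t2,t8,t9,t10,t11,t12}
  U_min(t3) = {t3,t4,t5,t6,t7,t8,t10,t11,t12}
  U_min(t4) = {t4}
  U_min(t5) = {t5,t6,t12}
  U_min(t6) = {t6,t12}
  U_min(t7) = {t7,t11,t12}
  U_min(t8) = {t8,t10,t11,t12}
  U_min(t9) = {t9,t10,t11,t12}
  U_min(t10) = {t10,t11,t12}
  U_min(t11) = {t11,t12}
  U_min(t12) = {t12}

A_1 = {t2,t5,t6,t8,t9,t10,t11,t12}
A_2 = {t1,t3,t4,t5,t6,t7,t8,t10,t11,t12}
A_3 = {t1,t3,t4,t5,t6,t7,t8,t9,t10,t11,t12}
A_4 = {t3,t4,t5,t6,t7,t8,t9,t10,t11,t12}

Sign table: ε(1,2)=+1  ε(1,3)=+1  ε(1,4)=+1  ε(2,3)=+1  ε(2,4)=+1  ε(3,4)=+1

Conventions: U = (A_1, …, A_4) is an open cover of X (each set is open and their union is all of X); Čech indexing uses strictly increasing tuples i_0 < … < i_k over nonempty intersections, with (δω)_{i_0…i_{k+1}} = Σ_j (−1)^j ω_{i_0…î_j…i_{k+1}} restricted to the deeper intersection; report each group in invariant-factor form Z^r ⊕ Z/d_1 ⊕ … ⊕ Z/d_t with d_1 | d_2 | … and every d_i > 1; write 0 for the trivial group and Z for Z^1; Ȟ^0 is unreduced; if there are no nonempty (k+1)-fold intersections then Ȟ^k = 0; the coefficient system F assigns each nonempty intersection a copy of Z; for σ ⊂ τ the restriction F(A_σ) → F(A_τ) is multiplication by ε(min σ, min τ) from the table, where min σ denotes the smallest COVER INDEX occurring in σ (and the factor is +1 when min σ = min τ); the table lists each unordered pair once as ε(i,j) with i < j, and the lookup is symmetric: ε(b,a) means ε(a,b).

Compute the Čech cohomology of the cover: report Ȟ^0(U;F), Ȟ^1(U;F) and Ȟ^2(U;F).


Ȟ^0 ≅ Z,  Ȟ^1 ≅ 0,  Ȟ^2 ≅ 0

nerve of the cover:
  A12={t5,t6,t8,t10,t11,t12} A13={t5,t6,t8,t9,t10,t11,t12} A14={t5,t6,t8,t9,t10,t11,t12} A23={t1,t3,t4,t5,t6,t7,t8,t10,t11,t12} A24={t3,t4,t5,t6,t7,t8,t10,t11,t12} A34={t3,t4,t5,t6,t7,t8,t9,t10,t11,t12}
  A123={t5,t6,t8,t10,t11,t12} A124={t5,t6,t8,t10,t11,t12} A134={t5,t6,t8,t9,t10,t11,t12} A234={t3,t4,t5,t6,t7,t8,t10,t11,t12}
  A1234={t5,t6,t8,t10,t11,t12}
C dims 4,6,4,1; δ0: rk 3, SNF 1^3; δ1: rk 3, SNF 1^3; δ2: rk 1, SNF 1^1
Ȟ^0 = (4 − 3) − 0 = 1, so Ȟ^0 ≅ Z
Ȟ^1 = (6 − 3) − 3 = 0, so Ȟ^1 ≅ 0
Ȟ^2 = (4 − 1) − 3 = 0, so Ȟ^2 ≅ 0


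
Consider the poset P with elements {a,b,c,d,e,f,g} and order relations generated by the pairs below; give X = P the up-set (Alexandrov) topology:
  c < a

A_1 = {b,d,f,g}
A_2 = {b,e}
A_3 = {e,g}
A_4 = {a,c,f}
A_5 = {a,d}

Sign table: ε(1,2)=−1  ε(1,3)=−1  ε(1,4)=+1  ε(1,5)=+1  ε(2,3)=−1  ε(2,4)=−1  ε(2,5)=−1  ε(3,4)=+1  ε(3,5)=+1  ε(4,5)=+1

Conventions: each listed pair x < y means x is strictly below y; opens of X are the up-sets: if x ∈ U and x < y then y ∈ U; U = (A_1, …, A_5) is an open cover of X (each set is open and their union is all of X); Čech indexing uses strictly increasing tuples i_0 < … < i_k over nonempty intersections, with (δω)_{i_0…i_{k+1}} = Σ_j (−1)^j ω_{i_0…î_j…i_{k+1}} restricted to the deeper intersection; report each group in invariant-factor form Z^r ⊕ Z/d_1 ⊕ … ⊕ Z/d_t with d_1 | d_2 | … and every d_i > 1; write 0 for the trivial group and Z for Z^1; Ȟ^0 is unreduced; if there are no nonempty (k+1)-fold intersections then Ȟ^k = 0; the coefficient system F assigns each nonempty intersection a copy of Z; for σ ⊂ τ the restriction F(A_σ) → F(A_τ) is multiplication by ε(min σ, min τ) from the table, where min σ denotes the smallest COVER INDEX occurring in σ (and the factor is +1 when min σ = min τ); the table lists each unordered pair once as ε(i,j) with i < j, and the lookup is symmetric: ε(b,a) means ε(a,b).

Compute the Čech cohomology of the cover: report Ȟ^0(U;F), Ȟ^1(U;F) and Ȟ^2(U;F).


Ȟ^0(U;F) ≅ 0,  Ȟ^1(U;F) ≅ Z ⊕ Z/2,  Ȟ^2(U;F) ≅ 0

intersection data:
  A12={b} A13={g} A14={f} A15={d} A23={e} A45={a}
C dims 5,6; δ0: rk 5, SNF 1^4·2
Ȟ^0 = (5 − 5) − 0 = 0, so Ȟ^0 ≅ 0
Ȟ^1 = (6 − 0) − 5 = 1 plus torsion [2], so Ȟ^1 ≅ Z ⊕ Z/2
Ȟ^2 = (0 − 0) − 0 = 0, so Ȟ^2 ≅ 0


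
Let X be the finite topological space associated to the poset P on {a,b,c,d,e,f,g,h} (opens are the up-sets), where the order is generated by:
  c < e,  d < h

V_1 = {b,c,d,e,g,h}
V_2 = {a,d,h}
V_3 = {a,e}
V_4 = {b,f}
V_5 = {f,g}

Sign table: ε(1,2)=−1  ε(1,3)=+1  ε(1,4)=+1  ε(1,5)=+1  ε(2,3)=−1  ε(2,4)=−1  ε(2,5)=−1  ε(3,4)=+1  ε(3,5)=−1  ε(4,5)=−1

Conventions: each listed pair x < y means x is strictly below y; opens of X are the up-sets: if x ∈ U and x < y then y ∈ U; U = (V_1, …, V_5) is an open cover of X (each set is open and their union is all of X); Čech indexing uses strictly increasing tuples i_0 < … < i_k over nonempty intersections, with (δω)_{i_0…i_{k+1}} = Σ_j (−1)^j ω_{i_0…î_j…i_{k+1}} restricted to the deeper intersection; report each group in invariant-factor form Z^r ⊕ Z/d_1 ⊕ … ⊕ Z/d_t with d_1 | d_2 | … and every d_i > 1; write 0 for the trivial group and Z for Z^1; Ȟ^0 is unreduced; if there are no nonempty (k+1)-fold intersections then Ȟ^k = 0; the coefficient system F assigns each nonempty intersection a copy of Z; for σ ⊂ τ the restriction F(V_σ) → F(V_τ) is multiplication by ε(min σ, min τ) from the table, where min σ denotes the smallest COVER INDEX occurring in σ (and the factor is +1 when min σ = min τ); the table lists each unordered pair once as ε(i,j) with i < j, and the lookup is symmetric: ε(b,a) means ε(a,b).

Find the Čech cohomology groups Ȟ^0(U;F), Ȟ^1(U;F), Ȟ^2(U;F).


Ȟ^0(U;F) ≅ 0; Ȟ^1(U;F) ≅ Z ⊕ Z/2; Ȟ^2(U;F) ≅ 0

intersection data:
  V12={d,h} V13={e} V14={b} V15={g} V23={a} V45={f}
C dims 5,6; δ0: rk 5, SNF 1^4·2
Ȟ^0 = (5 − 5) − 0 = 0, so Ȟ^0 ≅ 0
Ȟ^1 = (6 − 0) − 5 = 1 plus torsion [2], so Ȟ^1 ≅ Z ⊕ Z/2
Ȟ^2 = (0 − 0) − 0 = 0, so Ȟ^2 ≅ 0


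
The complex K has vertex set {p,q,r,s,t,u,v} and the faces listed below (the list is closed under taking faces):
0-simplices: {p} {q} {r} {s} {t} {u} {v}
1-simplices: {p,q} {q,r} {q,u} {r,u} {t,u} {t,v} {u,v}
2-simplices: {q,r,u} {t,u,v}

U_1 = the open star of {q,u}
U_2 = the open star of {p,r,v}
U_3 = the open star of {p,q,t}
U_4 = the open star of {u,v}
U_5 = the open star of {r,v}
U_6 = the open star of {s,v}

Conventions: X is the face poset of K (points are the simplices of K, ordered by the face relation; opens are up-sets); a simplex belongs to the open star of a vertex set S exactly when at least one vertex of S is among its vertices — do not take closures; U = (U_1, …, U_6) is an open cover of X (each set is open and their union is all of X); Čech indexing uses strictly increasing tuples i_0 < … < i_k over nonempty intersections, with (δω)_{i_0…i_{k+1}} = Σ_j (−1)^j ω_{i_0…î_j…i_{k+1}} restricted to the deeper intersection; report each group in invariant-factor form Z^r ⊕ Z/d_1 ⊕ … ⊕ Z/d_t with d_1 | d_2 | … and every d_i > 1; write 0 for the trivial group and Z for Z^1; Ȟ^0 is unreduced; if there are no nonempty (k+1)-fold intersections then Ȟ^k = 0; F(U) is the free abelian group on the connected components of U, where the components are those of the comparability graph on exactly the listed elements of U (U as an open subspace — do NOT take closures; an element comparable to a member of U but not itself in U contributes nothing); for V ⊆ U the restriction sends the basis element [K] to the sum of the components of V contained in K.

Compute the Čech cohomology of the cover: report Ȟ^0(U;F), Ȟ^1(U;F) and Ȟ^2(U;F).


cover nerve:
  U1={{q},{u},{p,q},{q,r},{q,u},{r,u},{t,u},{u,v},{q,r,u},{t,u,v}} U2={{p},{r},{v},{p,q},{q,r},{r,u},{t,v},{u,v},{q,r,u},{t,u,v}} U3={{p},{q},{t},{p,q},{q,r},{q,u},{t,u},{t,v},{q,r,u},{t,u,v}} U4={{u},{v},{q,u},{r,u},{t,u},{t,v},{u,v},{q,r,u},{t,u,v}} U5={{r},{v},{q,r},{r,u},{t,v},{u,v},{q,r,u},{t,u,v}} U6={{s},{v},{t,v},{u,v},{t,u,v}}
  U12={{p,q},{q,r},{r,u},{u,v},{q,r,u},{t,u,v}} U13={{q},{p,q},{q,r},{q,u},{t,u},{q,r,u},{t,u,v}} U14={{u},{q,u},{r,u},{t,u},{u,v},{q,r,u},{t,u,v}} U15={{q,r},{r,u},{u,v},{q,r,u},{t,u,v}} U16={{u,v},{t,u,v}} U23={{p},{p,q},{q,r},{t,v},{q,r,u},{t,u,v}} U24={{v},{r,u},{t,v},{u,v},{q,r,u},{t,u,v}} U25={{r},{v},{q,r},{r,u},{t,v},{u,v},{q,r,u},{t,u,v}} U26={{v},{t,v},{u,v},{t,u,v}} U34={{q,u},{t,u},{t,v},{q,r,u},{t,u,v}} U35={{q,r},{t,v},{q,r,u},{t,u,v}} U36={{t,v},{t,u,v}} U45={{v},{r,u},{t,v},{u,v},{q,r,u},{t,u,v}} U46={{v},{t,v},{u,v},{t,u,v}} U56={{v},{t,v},{u,v},{t,u,v}}
  U123={{p,q},{q,r},{q,r,u},{t,u,v}} U124={{r,u},{u,v},{q,r,u},{t,u,v}} U125={{q,r},{r,u},{u,v},{q,r,u},{t,u,v}} U126={{u,v},{t,u,v}} U134={{q,u},{t,u},{q,r,u},{t,u,v}} U135={{q,r},{q,r,u},{t,u,v}} U136={{t,u,v}} U145={{r,u},{u,v},{q,r,u},{t,u,v}} U146={{u,v},{t,u,v}} U156={{u,v},{t,u,v}} U234={{t,v},{q,r,u},{t,u,v}} U235={{q,r},{t,v},{q,r,u},{t,u,v}} U236={{t,v},{t,u,v}} U245={{v},{r,u},{t,v},{u,v},{q,r,u},{t,u,v}} U246={{v},{t,v},{u,v},{t,u,v}} U256={{v},{t,v},{u,v},{t,u,v}} U345={{t,v},{q,r,u},{t,u,v}} U346={{t,v},{t,u,v}} U356={{t,v},{t,u,v}} U456={{v},{t,v},{u,v},{t,u,v}}
  U1234={{q,r,u},{t,u,v}} U1235={{q,r},{q,r,u},{t,u,v}} U1236={{t,u,v}} U1245={{r,u},{u,v},{q,r,u},{t,u,v}} U1246={{u,v},{t,u,v}} U1256={{u,v},{t,u,v}} U1345={{q,r,u},{t,u,v}} U1346={{t,u,v}} U1356={{t,u,v}} U1456={{u,v},{t,u,v}} U2345={{t,v},{q,r,u},{t,u,v}} U2346={{t,v},{t,u,v}} U2356={{t,v},{t,u,v}} U2456={{v},{t,v},{u,v},{t,u,v}} U3456={{t,v},{t,u,v}}
  U12345={{q,r,u},{t,u,v}} U12346={{t,u,v}} U12356={{t,u,v}} U12456={{u,v},{t,u,v}} U13456={{t,u,v}} U23456={{t,v},{t,u,v}}
  U123456={{t,u,v}}
components per intersection:
  U1: {{q},{u},{p,q},{q,r},{q,u},{r,u},{t,u},{u,v},{q,r,u},{t,u,v}}
  U2: {{p},{p,q}} {{r},{q,r},{r,u},{q,r,u}} {{v},{t,v},{u,v},{t,u,v}}
  U3: {{p},{q},{p,q},{q,r},{q,u},{q,r,u}} {{t},{t,u},{t,v},{t,u,v}}
  U4: {{u},{v},{q,u},{r,u},{t,u},{t,v},{u,v},{q,r,u},{t,u,v}}
  U5: {{r},{q,r},{r,u},{q,r,u}} {{v},{t,v},{u,v},{t,u,v}}
  U6: {{s}} {{v},{t,v},{u,v},{t,u,v}}
  U12: {{p,q}} {{q,r},{r,u},{q,r,u}} {{u,v},{t,u,v}}
  U13: {{q},{p,q},{q,r},{q,u},{q,r,u}} {{t,u},{t,u,v}}
  U14: {{u},{q,u},{r,u},{t,u},{u,v},{q,r,u},{t,u,v}}
  U15: {{q,r},{r,u},{q,r,u}} {{u,v},{t,u,v}}
  U16: {{u,v},{t,u,v}}
  U23: {{p},{p,q}} {{q,r},{q,r,u}} {{t,v},{t,u,v}}
  U24: {{v},{t,v},{u,v},{t,u,v}} {{r,u},{q,r,u}}
  U25: {{r},{q,r},{r,u},{q,r,u}} {{v},{t,v},{u,v},{t,u,v}}
  U26: {{v},{t,v},{u,v},{t,u,v}}
  U34: {{q,u},{q,r,u}} {{t,u},{t,v},{t,u,v}}
  U35: {{q,r},{q,r,u}} {{t,v},{t,u,v}}
  U36: {{t,v},{t,u,v}}
  U45: {{v},{t,v},{u,v},{t,u,v}} {{r,u},{q,r,u}}
  U46: {{v},{t,v},{u,v},{t,u,v}}
  U56: {{v},{t,v},{u,v},{t,u,v}}
  U123: {{p,q}} {{q,r},{q,r,u}} {{t,u,v}}
  U124: {{r,u},{q,r,u}} {{u,v},{t,u,v}}
  U125: {{q,r},{r,u},{q,r,u}} {{u,v},{t,u,v}}
  U126: {{u,v},{t,u,v}}
  U134: {{q,u},{q,r,u}} {{t,u},{t,u,v}}
  U135: {{q,r},{q,r,u}} {{t,u,v}}
  U136: {{t,u,v}}
  U145: {{r,u},{q,r,u}} {{u,v},{t,u,v}}
  U146: {{u,v},{t,u,v}}
  U156: {{u,v},{t,u,v}}
  U234: {{t,v},{t,u,v}} {{q,r,u}}
  U235: {{q,r},{q,r,u}} {{t,v},{t,u,v}}
  U236: {{t,v},{t,u,v}}
  U245: {{v},{t,v},{u,v},{t,u,v}} {{r,u},{q,r,u}}
  U246: {{v},{t,v},{u,v},{t,u,v}}
  U256: {{v},{t,v},{u,v},{t,u,v}}
  U345: {{t,v},{t,u,v}} {{q,r,u}}
  U346: {{t,v},{t,u,v}}
  U356: {{t,v},{t,u,v}}
  U456: {{v},{t,v},{u,v},{t,u,v}}
  U1234: {{q,r,u}} {{t,u,v}}
  U1235: {{q,r},{q,r,u}} {{t,u,v}}
  U1236: {{t,u,v}}
  U1245: {{r,u},{q,r,u}} {{u,v},{t,u,v}}
  U1246: {{u,v},{t,u,v}}
  U1256: {{u,v},{t,u,v}}
  U1345: {{q,r,u}} {{t,u,v}}
  U1346: {{t,u,v}}
  U1356: {{t,u,v}}
  U1456: {{u,v},{t,u,v}}
  U2345: {{t,v},{t,u,v}} {{q,r,u}}
  U2346: {{t,v},{t,u,v}}
  U2356: {{t,v},{t,u,v}}
  U2456: {{v},{t,v},{u,v},{t,u,v}}
  U3456: {{t,v},{t,u,v}}
  U12345: {{q,r,u}} {{t,u,v}}
  U12346: {{t,u,v}}
  U12356: {{t,u,v}}
  U12456: {{u,v},{t,u,v}}
  U13456: {{t,u,v}}
  U23456: {{t,v},{t,u,v}}
  U123456: {{t,u,v}}
C dims 11,26,31,20; δ0: rk 9, SNF 1^9; δ1: rk 17, SNF 1^17; δ2: rk 14, SNF 1^14
Ȟ^0: (11−9)−0=2 ⇒ Z^2
Ȟ^1: (26−17)−9=0 ⇒ 0
Ȟ^2: (31−14)−17=0 ⇒ 0

Ȟ^0 ≅ Z^2, Ȟ^1 ≅ 0 and Ȟ^2 ≅ 0


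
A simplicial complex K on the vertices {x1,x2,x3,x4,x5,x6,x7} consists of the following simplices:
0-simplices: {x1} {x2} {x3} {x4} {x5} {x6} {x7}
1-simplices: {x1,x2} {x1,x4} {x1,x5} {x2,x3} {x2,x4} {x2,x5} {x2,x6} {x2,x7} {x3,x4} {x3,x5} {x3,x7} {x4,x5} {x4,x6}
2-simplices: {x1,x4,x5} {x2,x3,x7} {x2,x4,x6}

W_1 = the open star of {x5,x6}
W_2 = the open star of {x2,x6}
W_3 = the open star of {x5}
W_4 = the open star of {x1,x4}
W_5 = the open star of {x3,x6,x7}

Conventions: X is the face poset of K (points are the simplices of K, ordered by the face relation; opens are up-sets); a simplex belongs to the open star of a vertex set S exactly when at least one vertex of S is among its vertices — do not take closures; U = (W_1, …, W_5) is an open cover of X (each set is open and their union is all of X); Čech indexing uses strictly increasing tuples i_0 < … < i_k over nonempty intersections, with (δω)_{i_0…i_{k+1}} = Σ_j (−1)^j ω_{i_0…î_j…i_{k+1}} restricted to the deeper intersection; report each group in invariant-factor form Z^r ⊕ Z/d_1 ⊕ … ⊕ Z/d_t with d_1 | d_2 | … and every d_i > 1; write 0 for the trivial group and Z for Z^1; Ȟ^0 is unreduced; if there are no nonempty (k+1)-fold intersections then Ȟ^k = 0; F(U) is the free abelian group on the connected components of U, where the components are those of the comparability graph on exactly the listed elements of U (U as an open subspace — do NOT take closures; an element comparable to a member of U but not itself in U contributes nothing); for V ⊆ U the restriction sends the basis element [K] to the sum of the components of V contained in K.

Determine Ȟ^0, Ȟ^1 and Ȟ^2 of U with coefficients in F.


intersection data:
  W1={{x5},{x6},{x1,x5},{x2,x5},{x2,x6},{x3,x5},{x4,x5},{x4,x6},{x1,x4,x5},{x2,x4,x6}} W2={{x2},{x6},{x1,x2},{x2,x3},{x2,x4},{x2,x5},{x2,x6},{x2,x7},{x4,x6},{x2,x3,x7},{x2,x4,x6}} W3={{x5},{x1,x5},{x2,x5},{x3,x5},{x4,x5},{x1,x4,x5}} W4={{x1},{x4},{x1,x2},{x1,x4},{x1,x5},{x2,x4},{x3,x4},{x4,x5},{x4,x6},{x1,x4,x5},{x2,x4,x6}} W5={{x3},{x6},{x7},{x2,x3},{x2,x6},{x2,x7},{x3,x4},{x3,x5},{x3,x7},{x4,x6},{x2,x3,x7},{x2,x4,x6}}
  W12={{x6},{x2,x5},{x2,x6},{x4,x6},{x2,x4,x6}} W13={{x5},{x1,x5},{x2,x5},{x3,x5},{x4,x5},{x1,x4,x5}} W14={{x1,x5},{x4,x5},{x4,x6},{x1,x4,x5},{x2,x4,x6}} W15={{x6},{x2,x6},{x3,x5},{x4,x6},{x2,x4,x6}} W23={{x2,x5}} W24={{x1,x2},{x2,x4},{x4,x6},{x2,x4,x6}} W25={{x6},{x2,x3},{x2,x6},{x2,x7},{x4,x6},{x2,x3,x7},{x2,x4,x6}} W34={{x1,x5},{x4,x5},{x1,x4,x5}} W35={{x3,x5}} W45={{x3,x4},{x4,x6},{x2,x4,x6}}
  W123={{x2,x5}} W124={{x4,x6},{x2,x4,x6}} W125={{x6},{x2,x6},{x4,x6},{x2,x4,x6}} W134={{x1,x5},{x4,x5},{x1,x4,x5}} W135={{x3,x5}} W145={{x4,x6},{x2,x4,x6}} W245={{x4,x6},{x2,x4,x6}}
  W1245={{x4,x6},{x2,x4,x6}}
components per intersection:
  W1: {{x5},{x1,x5},{x2,x5},{x3,x5},{x4,x5},{x1,x4,x5}} {{x6},{x2,x6},{x4,x6},{x2,x4,x6}}
  W2: {{x2},{x6},{x1,x2},{x2,x3},{x2,x4},{x2,x5},{x2,x6},{x2,x7},{x4,x6},{x2,x3,x7},{x2,x4,x6}}
  W3: {{x5},{x1,x5},{x2,x5},{x3,x5},{x4,x5},{x1,x4,x5}}
  W4: {{x1},{x4},{x1,x2},{x1,x4},{x1,x5},{x2,x4},{x3,x4},{x4,x5},{x4,x6},{x1,x4,x5},{x2,x4,x6}}
  W5: {{x3},{x7},{x2,x3},{x2,x7},{x3,x4},{x3,x5},{x3,x7},{x2,x3,x7}} {{x6},{x2,x6},{x4,x6},{x2,x4,x6}}
  W12: {{x6},{x2,x6},{x4,x6},{x2,x4,x6}} {{x2,x5}}
  W13: {{x5},{x1,x5},{x2,x5},{x3,x5},{x4,x5},{x1,x4,x5}}
  W14: {{x1,x5},{x4,x5},{x1,x4,x5}} {{x4,x6},{x2,x4,x6}}
  W15: {{x6},{x2,x6},{x4,x6},{x2,x4,x6}} {{x3,x5}}
  W23: {{x2,x5}}
  W24: {{x1,x2}} {{x2,x4},{x4,x6},{x2,x4,x6}}
  W25: {{x6},{x2,x6},{x4,x6},{x2,x4,x6}} {{x2,x3},{x2,x7},{x2,x3,x7}}
  W34: {{x1,x5},{x4,x5},{x1,x4,x5}}
  W35: {{x3,x5}}
  W45: {{x3,x4}} {{x4,x6},{x2,x4,x6}}
  W123: {{x2,x5}}
  W124: {{x4,x6},{x2,x4,x6}}
  W125: {{x6},{x2,x6},{x4,x6},{x2,x4,x6}}
  W134: {{x1,x5},{x4,x5},{x1,x4,x5}}
  W135: {{x3,x5}}
  W145: {{x4,x6},{x2,x4,x6}}
  W245: {{x4,x6},{x2,x4,x6}}
  W1245: {{x4,x6},{x2,x4,x6}}
C dims 7,16,7,1; δ0: rk 6, SNF 1^6; δ1: rk 6, SNF 1^6; δ2: rk 1, SNF 1^1
Ȟ^0 = (7 − 6) − 0 = 1, so Ȟ^0 ≅ Z
Ȟ^1 = (16 − 6) − 6 = 4, so Ȟ^1 ≅ Z^4
Ȟ^2 = (7 − 1) − 6 = 0, so Ȟ^2 ≅ 0

Ȟ^0 = Z, Ȟ^1 = Z^4, Ȟ^2 = 0


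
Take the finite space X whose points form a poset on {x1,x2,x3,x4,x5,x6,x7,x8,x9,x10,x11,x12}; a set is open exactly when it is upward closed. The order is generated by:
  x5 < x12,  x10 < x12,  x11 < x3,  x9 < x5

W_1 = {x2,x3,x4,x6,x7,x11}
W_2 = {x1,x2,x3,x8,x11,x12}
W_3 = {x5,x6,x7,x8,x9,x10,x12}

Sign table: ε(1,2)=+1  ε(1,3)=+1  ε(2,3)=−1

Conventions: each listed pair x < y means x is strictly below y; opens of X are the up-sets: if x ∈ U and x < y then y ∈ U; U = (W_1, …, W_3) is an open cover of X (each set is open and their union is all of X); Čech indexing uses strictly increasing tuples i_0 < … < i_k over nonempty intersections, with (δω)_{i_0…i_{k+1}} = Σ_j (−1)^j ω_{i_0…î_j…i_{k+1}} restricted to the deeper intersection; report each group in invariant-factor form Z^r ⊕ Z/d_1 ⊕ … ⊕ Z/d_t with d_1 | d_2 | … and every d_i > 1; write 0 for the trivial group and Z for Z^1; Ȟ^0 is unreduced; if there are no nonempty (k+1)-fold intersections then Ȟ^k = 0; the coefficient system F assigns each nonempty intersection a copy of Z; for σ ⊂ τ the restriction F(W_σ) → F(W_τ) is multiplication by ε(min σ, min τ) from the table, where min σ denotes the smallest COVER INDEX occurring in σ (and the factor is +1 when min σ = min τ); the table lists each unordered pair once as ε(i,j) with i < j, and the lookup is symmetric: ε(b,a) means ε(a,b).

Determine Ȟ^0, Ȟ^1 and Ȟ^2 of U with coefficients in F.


nerve of the cover:
  W12={x2,x3,x11} W13={x6,x7} W23={x8,x12}
C dims 3,3; δ0: rk 3, SNF 1^2·2
Ȟ^0 = (3 − 3) − 0 = 0, so Ȟ^0 ≅ 0
Ȟ^1 = (3 − 0) − 3 = 0 plus torsion [2], so Ȟ^1 ≅ Z/2
Ȟ^2 = (0 − 0) − 0 = 0, so Ȟ^2 ≅ 0

Ȟ^0 ≅ 0, Ȟ^1 ≅ Z/2, Ȟ^2 ≅ 0


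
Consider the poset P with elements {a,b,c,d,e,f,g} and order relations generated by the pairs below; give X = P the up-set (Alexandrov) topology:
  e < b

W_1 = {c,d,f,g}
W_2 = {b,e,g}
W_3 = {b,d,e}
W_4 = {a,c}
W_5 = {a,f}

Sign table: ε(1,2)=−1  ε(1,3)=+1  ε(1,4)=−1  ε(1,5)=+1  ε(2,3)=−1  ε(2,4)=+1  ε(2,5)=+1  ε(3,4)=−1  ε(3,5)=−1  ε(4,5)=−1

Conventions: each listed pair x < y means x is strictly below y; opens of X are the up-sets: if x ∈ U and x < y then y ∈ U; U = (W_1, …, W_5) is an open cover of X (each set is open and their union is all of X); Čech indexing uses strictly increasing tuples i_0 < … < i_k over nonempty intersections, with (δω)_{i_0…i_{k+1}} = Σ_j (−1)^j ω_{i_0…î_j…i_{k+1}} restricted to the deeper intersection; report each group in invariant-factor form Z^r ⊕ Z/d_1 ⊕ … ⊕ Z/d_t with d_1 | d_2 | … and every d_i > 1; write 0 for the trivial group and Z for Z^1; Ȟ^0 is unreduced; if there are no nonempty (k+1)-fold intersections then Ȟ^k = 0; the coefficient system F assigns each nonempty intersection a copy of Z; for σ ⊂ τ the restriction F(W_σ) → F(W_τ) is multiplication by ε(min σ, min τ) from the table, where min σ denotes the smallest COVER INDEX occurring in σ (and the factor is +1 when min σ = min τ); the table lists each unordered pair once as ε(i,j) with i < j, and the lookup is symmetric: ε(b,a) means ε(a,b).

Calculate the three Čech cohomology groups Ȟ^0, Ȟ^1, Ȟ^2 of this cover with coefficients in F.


nonempty overlaps:
  W12={g} W13={d} W14={c} W15={f} W23={b,e} W45={a}
C dims 5,6; δ0: rk 4, SNF 1^4
degree 0: 5−4−0 = 1 → Ȟ^0 ≅ Z
degree 1: 6−0−4 = 2 → Ȟ^1 ≅ Z^2
degree 2: 0−0−0 = 0 → Ȟ^2 ≅ 0

Ȟ^0 = Z, Ȟ^1 = Z^2 and Ȟ^2 = 0
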